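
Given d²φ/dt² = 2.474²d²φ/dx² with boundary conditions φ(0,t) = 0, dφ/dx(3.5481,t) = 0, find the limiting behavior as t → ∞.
φ oscillates (no decay). Energy is conserved; the solution oscillates indefinitely as standing waves.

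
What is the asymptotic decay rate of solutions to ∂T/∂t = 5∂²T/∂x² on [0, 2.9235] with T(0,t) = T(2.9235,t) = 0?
Eigenvalues: λₙ = 5n²π²/2.9235².
First three modes:
  n=1: λ₁ = 5π²/2.9235² ≈ 5.774
  n=2: λ₂ = 20π²/2.9235² ≈ 23.095 (4× faster decay)
  n=3: λ₃ = 45π²/2.9235² ≈ 51.964 (9× faster decay)
As t → ∞, higher modes decay exponentially faster. The n=1 mode dominates: T ~ c₁ sin(πx/2.9235) e^{-λ₁t}.
Decay rate: λ₁ = 5π²/2.9235² ≈ 5.774.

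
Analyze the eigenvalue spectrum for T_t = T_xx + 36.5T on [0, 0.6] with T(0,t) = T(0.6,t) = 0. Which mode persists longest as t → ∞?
Eigenvalues: λₙ = n²π²/0.6² - 36.5.
First three modes:
  n=1: λ₁ = π²/0.6² - 36.5 ≈ -9.084
  n=2: λ₂ = 4π²/0.6² - 36.5 ≈ 73.162
  n=3: λ₃ = 9π²/0.6² - 36.5 ≈ 210.24
Since π²/0.6² ≈ 27.416 < 36.5, λ₁ < 0.
The n=1 mode grows fastest (−λₙ is largest for n=1) → dominates.
Asymptotic: T ~ c₁ sin(πx/0.6) e^{9.084t} (exponential growth at rate −λ₁ ≈ 9.084).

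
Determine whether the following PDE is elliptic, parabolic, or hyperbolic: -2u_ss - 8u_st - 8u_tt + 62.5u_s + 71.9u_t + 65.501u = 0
Coefficients: A = -2, B = -8, C = -8. B² - 4AC = 0, which is zero, so the equation is parabolic.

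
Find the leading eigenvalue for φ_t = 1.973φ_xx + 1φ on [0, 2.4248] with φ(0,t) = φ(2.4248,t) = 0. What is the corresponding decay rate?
Eigenvalues: λₙ = 1.973n²π²/2.4248² - 1.
First three modes:
  n=1: λ₁ = 1.973π²/2.4248² - 1 ≈ 2.312
  n=2: λ₂ = 7.892π²/2.4248² - 1 ≈ 12.248
  n=3: λ₃ = 17.757π²/2.4248² - 1 ≈ 28.807
Since 1.973π²/2.4248² ≈ 3.312 > 1, all λₙ > 0.
The n=1 mode decays slowest → dominates as t → ∞.
Asymptotic: φ ~ c₁ sin(πx/2.4248) e^{-λ₁t} with decay rate λ₁ ≈ 2.312.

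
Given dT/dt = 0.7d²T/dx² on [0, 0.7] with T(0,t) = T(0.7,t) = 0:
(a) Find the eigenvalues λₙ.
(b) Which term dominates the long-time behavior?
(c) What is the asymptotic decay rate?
Eigenvalues: λₙ = 0.7n²π²/0.7².
First three modes:
  n=1: λ₁ = 0.7π²/0.7² ≈ 14.099
  n=2: λ₂ = 2.8π²/0.7² ≈ 56.398 (4× faster decay)
  n=3: λ₃ = 6.3π²/0.7² ≈ 126.895 (9× faster decay)
As t → ∞, higher modes decay exponentially faster. The n=1 mode dominates: T ~ c₁ sin(πx/0.7) e^{-λ₁t}.
Decay rate: λ₁ = 0.7π²/0.7² ≈ 14.099.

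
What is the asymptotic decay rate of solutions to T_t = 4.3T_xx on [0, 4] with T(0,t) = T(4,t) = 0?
Eigenvalues: λₙ = 4.3n²π²/4².
First three modes:
  n=1: λ₁ = 4.3π²/4² ≈ 2.652
  n=2: λ₂ = 17.2π²/4² ≈ 10.61 (4× faster decay)
  n=3: λ₃ = 38.7π²/4² ≈ 23.872 (9× faster decay)
As t → ∞, higher modes decay exponentially faster. The n=1 mode dominates: T ~ c₁ sin(πx/4) e^{-λ₁t}.
Decay rate: λ₁ = 4.3π²/4² ≈ 2.652.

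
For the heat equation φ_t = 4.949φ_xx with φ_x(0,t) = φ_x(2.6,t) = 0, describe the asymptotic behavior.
φ → constant (steady state). Heat is conserved (no flux at boundaries); solution approaches the spatial average.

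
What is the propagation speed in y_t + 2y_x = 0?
Speed = 2. Information travels along x - 2t = const (rightward).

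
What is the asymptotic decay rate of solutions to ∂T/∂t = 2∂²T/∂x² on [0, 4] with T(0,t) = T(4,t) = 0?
Eigenvalues: λₙ = 2n²π²/4².
First three modes:
  n=1: λ₁ = 2π²/4² ≈ 1.234
  n=2: λ₂ = 8π²/4² ≈ 4.935 (4× faster decay)
  n=3: λ₃ = 18π²/4² ≈ 11.103 (9× faster decay)
As t → ∞, higher modes decay exponentially faster. The n=1 mode dominates: T ~ c₁ sin(πx/4) e^{-λ₁t}.
Decay rate: λ₁ = 2π²/4² ≈ 1.234.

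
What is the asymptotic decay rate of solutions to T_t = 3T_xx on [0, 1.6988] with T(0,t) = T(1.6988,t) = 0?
Eigenvalues: λₙ = 3n²π²/1.6988².
First three modes:
  n=1: λ₁ = 3π²/1.6988² ≈ 10.26
  n=2: λ₂ = 12π²/1.6988² ≈ 41.039 (4× faster decay)
  n=3: λ₃ = 27π²/1.6988² ≈ 92.338 (9× faster decay)
As t → ∞, higher modes decay exponentially faster. The n=1 mode dominates: T ~ c₁ sin(πx/1.6988) e^{-λ₁t}.
Decay rate: λ₁ = 3π²/1.6988² ≈ 10.26.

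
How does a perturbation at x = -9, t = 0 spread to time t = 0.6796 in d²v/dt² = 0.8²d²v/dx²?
Domain of influence: [-9.54368, -8.45632]. Data at x = -9 spreads outward at speed 0.8.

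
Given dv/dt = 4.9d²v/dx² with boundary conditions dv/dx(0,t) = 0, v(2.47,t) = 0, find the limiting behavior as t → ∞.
v → 0. Heat escapes through the Dirichlet boundary.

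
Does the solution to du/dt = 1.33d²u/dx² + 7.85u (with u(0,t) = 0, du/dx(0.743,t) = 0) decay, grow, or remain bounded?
u grows unboundedly. Reaction dominates diffusion (r=7.85 > κπ²/(4L²)≈5.94); solution grows exponentially.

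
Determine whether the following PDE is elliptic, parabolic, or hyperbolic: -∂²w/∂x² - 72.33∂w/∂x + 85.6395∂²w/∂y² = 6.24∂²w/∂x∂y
Rewriting in standard form: -∂²w/∂x² - 6.24∂²w/∂x∂y + 85.6395∂²w/∂y² - 72.33∂w/∂x = 0. Coefficients: A = -1, B = -6.24, C = 85.6395. B² - 4AC = 381.4956, which is positive, so the equation is hyperbolic.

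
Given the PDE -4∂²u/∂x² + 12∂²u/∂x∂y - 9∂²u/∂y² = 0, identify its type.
The second-order coefficients are A = -4, B = 12, C = -9. Since B² - 4AC = 0 = 0, this is a parabolic PDE.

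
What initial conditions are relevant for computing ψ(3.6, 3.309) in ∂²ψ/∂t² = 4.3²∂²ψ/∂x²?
Domain of dependence: [-10.6287, 17.8287]. Signals travel at speed 4.3, so data within |x - 3.6| ≤ 4.3·3.309 = 14.2287 can reach the point.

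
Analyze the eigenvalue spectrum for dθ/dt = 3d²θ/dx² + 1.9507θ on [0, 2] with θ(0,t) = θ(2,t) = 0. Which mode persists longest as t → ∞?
Eigenvalues: λₙ = 3n²π²/2² - 1.9507.
First three modes:
  n=1: λ₁ = 3π²/2² - 1.9507 ≈ 5.452
  n=2: λ₂ = 12π²/2² - 1.9507 ≈ 27.658
  n=3: λ₃ = 27π²/2² - 1.9507 ≈ 64.669
Since 3π²/2² ≈ 7.402 > 1.9507, all λₙ > 0.
The n=1 mode decays slowest → dominates as t → ∞.
Asymptotic: θ ~ c₁ sin(πx/2) e^{-λ₁t} with decay rate λ₁ ≈ 5.452.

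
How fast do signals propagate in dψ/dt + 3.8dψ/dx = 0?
Speed = 3.8. Information travels along x - 3.8t = const (rightward).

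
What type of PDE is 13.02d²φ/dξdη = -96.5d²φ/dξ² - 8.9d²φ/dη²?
Rewriting in standard form: 96.5d²φ/dξ² + 13.02d²φ/dξdη + 8.9d²φ/dη² = 0. With A = 96.5, B = 13.02, C = 8.9, the discriminant is -3265.8796. This is an elliptic PDE.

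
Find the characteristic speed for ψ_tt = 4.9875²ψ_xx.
Speed = 4.9875. Information travels along characteristics x = x₀ ± 4.9875t.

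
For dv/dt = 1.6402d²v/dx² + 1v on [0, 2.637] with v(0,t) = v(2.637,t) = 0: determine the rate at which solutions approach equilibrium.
Eigenvalues: λₙ = 1.6402n²π²/2.637² - 1.
First three modes:
  n=1: λ₁ = 1.6402π²/2.637² - 1 ≈ 1.328
  n=2: λ₂ = 6.5608π²/2.637² - 1 ≈ 8.312
  n=3: λ₃ = 14.7618π²/2.637² - 1 ≈ 19.952
Since 1.6402π²/2.637² ≈ 2.328 > 1, all λₙ > 0.
The n=1 mode decays slowest → dominates as t → ∞.
Asymptotic: v ~ c₁ sin(πx/2.637) e^{-λ₁t} with decay rate λ₁ ≈ 1.328.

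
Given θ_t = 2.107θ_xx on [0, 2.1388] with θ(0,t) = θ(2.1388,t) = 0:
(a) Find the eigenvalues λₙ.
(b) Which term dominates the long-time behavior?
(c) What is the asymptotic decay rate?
Eigenvalues: λₙ = 2.107n²π²/2.1388².
First three modes:
  n=1: λ₁ = 2.107π²/2.1388² ≈ 4.546
  n=2: λ₂ = 8.428π²/2.1388² ≈ 18.184 (4× faster decay)
  n=3: λ₃ = 18.963π²/2.1388² ≈ 40.913 (9× faster decay)
As t → ∞, higher modes decay exponentially faster. The n=1 mode dominates: θ ~ c₁ sin(πx/2.1388) e^{-λ₁t}.
Decay rate: λ₁ = 2.107π²/2.1388² ≈ 4.546.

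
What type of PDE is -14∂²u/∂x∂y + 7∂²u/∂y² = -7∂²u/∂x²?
Rewriting in standard form: 7∂²u/∂x² - 14∂²u/∂x∂y + 7∂²u/∂y² = 0. With A = 7, B = -14, C = 7, the discriminant is 0. This is a parabolic PDE.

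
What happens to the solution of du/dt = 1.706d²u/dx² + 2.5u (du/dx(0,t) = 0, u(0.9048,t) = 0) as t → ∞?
u → 0. Diffusion dominates reaction (r=2.5 < κπ²/(4L²)≈5.14); solution decays.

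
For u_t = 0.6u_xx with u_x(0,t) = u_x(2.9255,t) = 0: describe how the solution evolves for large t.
u → constant (steady state). Heat is conserved (no flux at boundaries); solution approaches the spatial average.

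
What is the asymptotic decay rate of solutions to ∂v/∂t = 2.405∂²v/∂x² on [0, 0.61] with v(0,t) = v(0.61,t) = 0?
Eigenvalues: λₙ = 2.405n²π²/0.61².
First three modes:
  n=1: λ₁ = 2.405π²/0.61² ≈ 63.79
  n=2: λ₂ = 9.62π²/0.61² ≈ 255.162 (4× faster decay)
  n=3: λ₃ = 21.645π²/0.61² ≈ 574.113 (9× faster decay)
As t → ∞, higher modes decay exponentially faster. The n=1 mode dominates: v ~ c₁ sin(πx/0.61) e^{-λ₁t}.
Decay rate: λ₁ = 2.405π²/0.61² ≈ 63.79.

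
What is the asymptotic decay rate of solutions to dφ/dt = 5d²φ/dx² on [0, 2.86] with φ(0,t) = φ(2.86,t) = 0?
Eigenvalues: λₙ = 5n²π²/2.86².
First three modes:
  n=1: λ₁ = 5π²/2.86² ≈ 6.033
  n=2: λ₂ = 20π²/2.86² ≈ 24.132 (4× faster decay)
  n=3: λ₃ = 45π²/2.86² ≈ 54.298 (9× faster decay)
As t → ∞, higher modes decay exponentially faster. The n=1 mode dominates: φ ~ c₁ sin(πx/2.86) e^{-λ₁t}.
Decay rate: λ₁ = 5π²/2.86² ≈ 6.033.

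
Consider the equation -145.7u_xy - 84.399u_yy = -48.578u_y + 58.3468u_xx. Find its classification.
Rewriting in standard form: -58.3468u_xx - 145.7u_xy - 84.399u_yy + 48.578u_y = 0. Hyperbolic. (A = -58.3468, B = -145.7, C = -84.399 gives B² - 4AC = 1530.8437072.)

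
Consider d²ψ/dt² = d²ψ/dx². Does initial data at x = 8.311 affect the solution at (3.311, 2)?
No. The domain of dependence is [1.311, 5.311], and 8.311 is outside this interval.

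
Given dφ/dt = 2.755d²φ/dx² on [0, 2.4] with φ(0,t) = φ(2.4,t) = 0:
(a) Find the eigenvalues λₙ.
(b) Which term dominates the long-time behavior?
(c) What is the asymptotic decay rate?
Eigenvalues: λₙ = 2.755n²π²/2.4².
First three modes:
  n=1: λ₁ = 2.755π²/2.4² ≈ 4.721
  n=2: λ₂ = 11.02π²/2.4² ≈ 18.882 (4× faster decay)
  n=3: λ₃ = 24.795π²/2.4² ≈ 42.486 (9× faster decay)
As t → ∞, higher modes decay exponentially faster. The n=1 mode dominates: φ ~ c₁ sin(πx/2.4) e^{-λ₁t}.
Decay rate: λ₁ = 2.755π²/2.4² ≈ 4.721.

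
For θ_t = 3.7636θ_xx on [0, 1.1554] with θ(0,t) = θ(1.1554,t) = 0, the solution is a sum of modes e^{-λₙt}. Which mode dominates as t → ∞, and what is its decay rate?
Eigenvalues: λₙ = 3.7636n²π²/1.1554².
First three modes:
  n=1: λ₁ = 3.7636π²/1.1554² ≈ 27.825
  n=2: λ₂ = 15.0544π²/1.1554² ≈ 111.301 (4× faster decay)
  n=3: λ₃ = 33.8724π²/1.1554² ≈ 250.427 (9× faster decay)
As t → ∞, higher modes decay exponentially faster. The n=1 mode dominates: θ ~ c₁ sin(πx/1.1554) e^{-λ₁t}.
Decay rate: λ₁ = 3.7636π²/1.1554² ≈ 27.825.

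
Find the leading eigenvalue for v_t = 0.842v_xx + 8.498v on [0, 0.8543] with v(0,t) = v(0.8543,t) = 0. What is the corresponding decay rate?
Eigenvalues: λₙ = 0.842n²π²/0.8543² - 8.498.
First three modes:
  n=1: λ₁ = 0.842π²/0.8543² - 8.498 ≈ 2.889
  n=2: λ₂ = 3.368π²/0.8543² - 8.498 ≈ 37.048
  n=3: λ₃ = 7.578π²/0.8543² - 8.498 ≈ 93.981
Since 0.842π²/0.8543² ≈ 11.387 > 8.498, all λₙ > 0.
The n=1 mode decays slowest → dominates as t → ∞.
Asymptotic: v ~ c₁ sin(πx/0.8543) e^{-λ₁t} with decay rate λ₁ ≈ 2.889.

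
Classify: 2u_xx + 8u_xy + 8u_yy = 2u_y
Rewriting in standard form: 2u_xx + 8u_xy + 8u_yy - 2u_y = 0. Parabolic (discriminant = 0).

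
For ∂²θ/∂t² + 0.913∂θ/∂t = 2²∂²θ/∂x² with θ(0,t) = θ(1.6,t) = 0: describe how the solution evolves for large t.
θ → 0. Damping (γ=0.913) dissipates energy; oscillations decay exponentially.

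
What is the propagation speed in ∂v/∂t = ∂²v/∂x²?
Infinite. The heat equation is parabolic, not hyperbolic, so disturbances propagate instantly.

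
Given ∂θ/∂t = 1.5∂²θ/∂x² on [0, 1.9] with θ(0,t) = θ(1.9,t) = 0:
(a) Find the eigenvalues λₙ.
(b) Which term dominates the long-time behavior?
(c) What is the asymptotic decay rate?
Eigenvalues: λₙ = 1.5n²π²/1.9².
First three modes:
  n=1: λ₁ = 1.5π²/1.9² ≈ 4.101
  n=2: λ₂ = 6π²/1.9² ≈ 16.404 (4× faster decay)
  n=3: λ₃ = 13.5π²/1.9² ≈ 36.908 (9× faster decay)
As t → ∞, higher modes decay exponentially faster. The n=1 mode dominates: θ ~ c₁ sin(πx/1.9) e^{-λ₁t}.
Decay rate: λ₁ = 1.5π²/1.9² ≈ 4.101.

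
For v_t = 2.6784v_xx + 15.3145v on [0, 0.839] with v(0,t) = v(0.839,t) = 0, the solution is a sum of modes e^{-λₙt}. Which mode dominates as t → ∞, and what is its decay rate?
Eigenvalues: λₙ = 2.6784n²π²/0.839² - 15.3145.
First three modes:
  n=1: λ₁ = 2.6784π²/0.839² - 15.3145 ≈ 22.239
  n=2: λ₂ = 10.7136π²/0.839² - 15.3145 ≈ 134.9
  n=3: λ₃ = 24.1056π²/0.839² - 15.3145 ≈ 322.668
Since 2.6784π²/0.839² ≈ 37.554 > 15.3145, all λₙ > 0.
The n=1 mode decays slowest → dominates as t → ∞.
Asymptotic: v ~ c₁ sin(πx/0.839) e^{-λ₁t} with decay rate λ₁ ≈ 22.239.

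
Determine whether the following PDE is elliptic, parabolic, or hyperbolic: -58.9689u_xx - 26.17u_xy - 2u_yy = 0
Coefficients: A = -58.9689, B = -26.17, C = -2. B² - 4AC = 213.1177, which is positive, so the equation is hyperbolic.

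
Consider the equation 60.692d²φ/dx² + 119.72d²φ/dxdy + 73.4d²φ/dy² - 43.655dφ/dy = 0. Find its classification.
Elliptic. (A = 60.692, B = 119.72, C = 73.4 gives B² - 4AC = -3486.2928.)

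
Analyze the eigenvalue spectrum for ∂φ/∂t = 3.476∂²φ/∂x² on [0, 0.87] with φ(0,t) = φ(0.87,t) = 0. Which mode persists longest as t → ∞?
Eigenvalues: λₙ = 3.476n²π²/0.87².
First three modes:
  n=1: λ₁ = 3.476π²/0.87² ≈ 45.325
  n=2: λ₂ = 13.904π²/0.87² ≈ 181.301 (4× faster decay)
  n=3: λ₃ = 31.284π²/0.87² ≈ 407.928 (9× faster decay)
As t → ∞, higher modes decay exponentially faster. The n=1 mode dominates: φ ~ c₁ sin(πx/0.87) e^{-λ₁t}.
Decay rate: λ₁ = 3.476π²/0.87² ≈ 45.325.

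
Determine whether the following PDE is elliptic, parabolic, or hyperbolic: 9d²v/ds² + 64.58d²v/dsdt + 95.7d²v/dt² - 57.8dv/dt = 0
Coefficients: A = 9, B = 64.58, C = 95.7. B² - 4AC = 725.3764, which is positive, so the equation is hyperbolic.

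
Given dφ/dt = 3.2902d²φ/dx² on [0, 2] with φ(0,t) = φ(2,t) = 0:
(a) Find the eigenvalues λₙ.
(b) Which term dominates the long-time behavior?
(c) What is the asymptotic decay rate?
Eigenvalues: λₙ = 3.2902n²π²/2².
First three modes:
  n=1: λ₁ = 3.2902π²/2² ≈ 8.118
  n=2: λ₂ = 13.1608π²/2² ≈ 32.473 (4× faster decay)
  n=3: λ₃ = 29.6118π²/2² ≈ 73.064 (9× faster decay)
As t → ∞, higher modes decay exponentially faster. The n=1 mode dominates: φ ~ c₁ sin(πx/2) e^{-λ₁t}.
Decay rate: λ₁ = 3.2902π²/2² ≈ 8.118.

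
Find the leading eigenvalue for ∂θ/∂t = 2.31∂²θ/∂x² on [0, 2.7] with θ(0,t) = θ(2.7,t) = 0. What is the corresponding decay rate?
Eigenvalues: λₙ = 2.31n²π²/2.7².
First three modes:
  n=1: λ₁ = 2.31π²/2.7² ≈ 3.127
  n=2: λ₂ = 9.24π²/2.7² ≈ 12.51 (4× faster decay)
  n=3: λ₃ = 20.79π²/2.7² ≈ 28.147 (9× faster decay)
As t → ∞, higher modes decay exponentially faster. The n=1 mode dominates: θ ~ c₁ sin(πx/2.7) e^{-λ₁t}.
Decay rate: λ₁ = 2.31π²/2.7² ≈ 3.127.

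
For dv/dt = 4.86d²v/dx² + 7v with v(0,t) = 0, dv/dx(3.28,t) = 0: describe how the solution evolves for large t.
v grows unboundedly. Reaction dominates diffusion (r=7 > κπ²/(4L²)≈1.11); solution grows exponentially.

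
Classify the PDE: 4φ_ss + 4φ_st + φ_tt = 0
A = 4, B = 4, C = 1. Discriminant B² - 4AC = 0. Since 0 = 0, parabolic.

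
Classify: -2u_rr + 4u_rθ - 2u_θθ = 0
Parabolic (discriminant = 0).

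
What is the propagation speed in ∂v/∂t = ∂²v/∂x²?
Infinite. The heat equation is parabolic, not hyperbolic, so disturbances propagate instantly.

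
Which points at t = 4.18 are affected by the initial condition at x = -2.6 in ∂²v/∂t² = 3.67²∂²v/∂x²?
Domain of influence: [-17.9406, 12.7406]. Data at x = -2.6 spreads outward at speed 3.67.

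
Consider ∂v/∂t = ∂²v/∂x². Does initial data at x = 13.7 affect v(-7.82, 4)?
Yes, for any finite x. The heat equation has infinite propagation speed, so all initial data affects all points at any t > 0.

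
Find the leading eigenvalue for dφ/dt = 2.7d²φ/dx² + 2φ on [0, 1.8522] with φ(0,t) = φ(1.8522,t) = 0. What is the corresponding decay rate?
Eigenvalues: λₙ = 2.7n²π²/1.8522² - 2.
First three modes:
  n=1: λ₁ = 2.7π²/1.8522² - 2 ≈ 5.768
  n=2: λ₂ = 10.8π²/1.8522² - 2 ≈ 29.07
  n=3: λ₃ = 24.3π²/1.8522² - 2 ≈ 67.909
Since 2.7π²/1.8522² ≈ 7.768 > 2, all λₙ > 0.
The n=1 mode decays slowest → dominates as t → ∞.
Asymptotic: φ ~ c₁ sin(πx/1.8522) e^{-λ₁t} with decay rate λ₁ ≈ 5.768.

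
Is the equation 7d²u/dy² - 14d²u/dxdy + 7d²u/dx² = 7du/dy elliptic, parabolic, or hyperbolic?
Rewriting in standard form: 7d²u/dx² - 14d²u/dxdy + 7d²u/dy² - 7du/dy = 0. Computing B² - 4AC with A = 7, B = -14, C = 7: discriminant = 0 (zero). Answer: parabolic.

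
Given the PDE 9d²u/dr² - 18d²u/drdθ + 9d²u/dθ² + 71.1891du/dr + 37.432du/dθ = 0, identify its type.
The second-order coefficients are A = 9, B = -18, C = 9. Since B² - 4AC = 0 = 0, this is a parabolic PDE.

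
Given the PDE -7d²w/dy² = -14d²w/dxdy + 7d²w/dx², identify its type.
Rewriting in standard form: -7d²w/dx² + 14d²w/dxdy - 7d²w/dy² = 0. The second-order coefficients are A = -7, B = 14, C = -7. Since B² - 4AC = 0 = 0, this is a parabolic PDE.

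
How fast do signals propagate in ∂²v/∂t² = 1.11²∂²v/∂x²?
Speed = 1.11. Information travels along characteristics x = x₀ ± 1.11t.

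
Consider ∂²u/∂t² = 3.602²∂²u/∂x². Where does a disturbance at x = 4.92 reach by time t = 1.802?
Domain of influence: [-1.570804, 11.410804]. Data at x = 4.92 spreads outward at speed 3.602.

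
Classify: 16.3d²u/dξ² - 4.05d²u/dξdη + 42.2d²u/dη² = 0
Elliptic (discriminant = -2735.0375).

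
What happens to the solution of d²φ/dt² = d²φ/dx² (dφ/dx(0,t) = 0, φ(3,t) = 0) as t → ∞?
φ oscillates (no decay). Energy is conserved; the solution oscillates indefinitely as standing waves.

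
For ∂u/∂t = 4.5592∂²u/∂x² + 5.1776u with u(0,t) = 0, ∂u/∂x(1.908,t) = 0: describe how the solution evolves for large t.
u grows unboundedly. Reaction dominates diffusion (r=5.1776 > κπ²/(4L²)≈3.09); solution grows exponentially.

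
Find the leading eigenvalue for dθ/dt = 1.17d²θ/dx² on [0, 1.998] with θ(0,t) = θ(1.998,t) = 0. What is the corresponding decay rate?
Eigenvalues: λₙ = 1.17n²π²/1.998².
First three modes:
  n=1: λ₁ = 1.17π²/1.998² ≈ 2.893
  n=2: λ₂ = 4.68π²/1.998² ≈ 11.571 (4× faster decay)
  n=3: λ₃ = 10.53π²/1.998² ≈ 26.034 (9× faster decay)
As t → ∞, higher modes decay exponentially faster. The n=1 mode dominates: θ ~ c₁ sin(πx/1.998) e^{-λ₁t}.
Decay rate: λ₁ = 1.17π²/1.998² ≈ 2.893.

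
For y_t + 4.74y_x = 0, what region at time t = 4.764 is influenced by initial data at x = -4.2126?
At x = 18.36876. The characteristic carries data from (-4.2126, 0) to (18.36876, 4.764).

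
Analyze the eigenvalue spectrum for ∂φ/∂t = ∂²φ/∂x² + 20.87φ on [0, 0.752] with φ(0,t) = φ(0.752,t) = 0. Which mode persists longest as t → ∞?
Eigenvalues: λₙ = n²π²/0.752² - 20.87.
First three modes:
  n=1: λ₁ = π²/0.752² - 20.87 ≈ -3.417
  n=2: λ₂ = 4π²/0.752² - 20.87 ≈ 48.941
  n=3: λ₃ = 9π²/0.752² - 20.87 ≈ 136.205
Since π²/0.752² ≈ 17.453 < 20.87, λ₁ < 0.
The n=1 mode grows fastest (−λₙ is largest for n=1) → dominates.
Asymptotic: φ ~ c₁ sin(πx/0.752) e^{3.417t} (exponential growth at rate −λ₁ ≈ 3.417).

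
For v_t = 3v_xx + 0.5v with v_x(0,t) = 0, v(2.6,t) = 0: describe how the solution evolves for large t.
v → 0. Diffusion dominates reaction (r=0.5 < κπ²/(4L²)≈1.1); solution decays.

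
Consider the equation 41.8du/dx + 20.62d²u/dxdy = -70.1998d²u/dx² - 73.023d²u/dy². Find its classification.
Rewriting in standard form: 70.1998d²u/dx² + 20.62d²u/dxdy + 73.023d²u/dy² + 41.8du/dx = 0. Elliptic. (A = 70.1998, B = 20.62, C = 73.023 gives B² - 4AC = -20079.6155816.)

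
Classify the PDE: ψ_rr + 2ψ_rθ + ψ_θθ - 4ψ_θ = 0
A = 1, B = 2, C = 1. Discriminant B² - 4AC = 0. Since 0 = 0, parabolic.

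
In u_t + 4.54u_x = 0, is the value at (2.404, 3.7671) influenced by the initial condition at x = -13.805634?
No. Only data at x = -14.698634 affects (2.404, 3.7671). Advection has one-way propagation along characteristics.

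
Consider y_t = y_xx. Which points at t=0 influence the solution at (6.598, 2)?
The entire real line. The heat equation has infinite propagation speed: any initial disturbance instantly affects all points (though exponentially small far away).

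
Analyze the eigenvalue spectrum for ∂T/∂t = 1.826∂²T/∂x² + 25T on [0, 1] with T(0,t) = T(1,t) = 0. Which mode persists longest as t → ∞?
Eigenvalues: λₙ = 1.826n²π²/1² - 25.
First three modes:
  n=1: λ₁ = 1.826π² - 25 ≈ -6.978
  n=2: λ₂ = 7.304π² - 25 ≈ 47.088
  n=3: λ₃ = 16.434π² - 25 ≈ 137.197
Since 1.826π² ≈ 18.022 < 25, λ₁ < 0.
The n=1 mode grows fastest (−λₙ is largest for n=1) → dominates.
Asymptotic: T ~ c₁ sin(πx/1) e^{6.978t} (exponential growth at rate −λ₁ ≈ 6.978).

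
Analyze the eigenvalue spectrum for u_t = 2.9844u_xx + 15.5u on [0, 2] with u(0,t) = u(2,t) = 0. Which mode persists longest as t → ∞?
Eigenvalues: λₙ = 2.9844n²π²/2² - 15.5.
First three modes:
  n=1: λ₁ = 2.9844π²/2² - 15.5 ≈ -8.136
  n=2: λ₂ = 11.9376π²/2² - 15.5 ≈ 13.955
  n=3: λ₃ = 26.8596π²/2² - 15.5 ≈ 50.773
Since 2.9844π²/2² ≈ 7.364 < 15.5, λ₁ < 0.
The n=1 mode grows fastest (−λₙ is largest for n=1) → dominates.
Asymptotic: u ~ c₁ sin(πx/2) e^{8.136t} (exponential growth at rate −λ₁ ≈ 8.136).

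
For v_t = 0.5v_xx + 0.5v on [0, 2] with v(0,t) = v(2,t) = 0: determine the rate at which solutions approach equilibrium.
Eigenvalues: λₙ = 0.5n²π²/2² - 0.5.
First three modes:
  n=1: λ₁ = 0.5π²/2² - 0.5 ≈ 0.734
  n=2: λ₂ = 2π²/2² - 0.5 ≈ 4.435
  n=3: λ₃ = 4.5π²/2² - 0.5 ≈ 10.603
Since 0.5π²/2² ≈ 1.234 > 0.5, all λₙ > 0.
The n=1 mode decays slowest → dominates as t → ∞.
Asymptotic: v ~ c₁ sin(πx/2) e^{-λ₁t} with decay rate λ₁ ≈ 0.734.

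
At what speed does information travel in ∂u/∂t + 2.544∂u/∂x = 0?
Speed = 2.544. Information travels along x - 2.544t = const (rightward).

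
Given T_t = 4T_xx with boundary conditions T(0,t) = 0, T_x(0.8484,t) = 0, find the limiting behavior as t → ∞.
T → 0. Heat escapes through the Dirichlet boundary.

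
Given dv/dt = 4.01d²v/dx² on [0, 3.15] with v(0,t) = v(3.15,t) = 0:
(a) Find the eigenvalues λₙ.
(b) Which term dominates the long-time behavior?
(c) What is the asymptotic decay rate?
Eigenvalues: λₙ = 4.01n²π²/3.15².
First three modes:
  n=1: λ₁ = 4.01π²/3.15² ≈ 3.989
  n=2: λ₂ = 16.04π²/3.15² ≈ 15.954 (4× faster decay)
  n=3: λ₃ = 36.09π²/3.15² ≈ 35.898 (9× faster decay)
As t → ∞, higher modes decay exponentially faster. The n=1 mode dominates: v ~ c₁ sin(πx/3.15) e^{-λ₁t}.
Decay rate: λ₁ = 4.01π²/3.15² ≈ 3.989.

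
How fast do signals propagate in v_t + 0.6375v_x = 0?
Speed = 0.6375. Information travels along x - 0.6375t = const (rightward).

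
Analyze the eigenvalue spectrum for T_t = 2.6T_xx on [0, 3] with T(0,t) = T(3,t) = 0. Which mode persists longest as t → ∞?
Eigenvalues: λₙ = 2.6n²π²/3².
First three modes:
  n=1: λ₁ = 2.6π²/3² ≈ 2.851
  n=2: λ₂ = 10.4π²/3² ≈ 11.405 (4× faster decay)
  n=3: λ₃ = 23.4π²/3² ≈ 25.661 (9× faster decay)
As t → ∞, higher modes decay exponentially faster. The n=1 mode dominates: T ~ c₁ sin(πx/3) e^{-λ₁t}.
Decay rate: λ₁ = 2.6π²/3² ≈ 2.851.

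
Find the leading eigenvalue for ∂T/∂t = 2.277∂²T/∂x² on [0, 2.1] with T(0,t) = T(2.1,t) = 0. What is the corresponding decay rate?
Eigenvalues: λₙ = 2.277n²π²/2.1².
First three modes:
  n=1: λ₁ = 2.277π²/2.1² ≈ 5.096
  n=2: λ₂ = 9.108π²/2.1² ≈ 20.384 (4× faster decay)
  n=3: λ₃ = 20.493π²/2.1² ≈ 45.863 (9× faster decay)
As t → ∞, higher modes decay exponentially faster. The n=1 mode dominates: T ~ c₁ sin(πx/2.1) e^{-λ₁t}.
Decay rate: λ₁ = 2.277π²/2.1² ≈ 5.096.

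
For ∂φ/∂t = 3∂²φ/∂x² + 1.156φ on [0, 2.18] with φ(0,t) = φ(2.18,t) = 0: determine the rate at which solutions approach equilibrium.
Eigenvalues: λₙ = 3n²π²/2.18² - 1.156.
First three modes:
  n=1: λ₁ = 3π²/2.18² - 1.156 ≈ 5.074
  n=2: λ₂ = 12π²/2.18² - 1.156 ≈ 23.765
  n=3: λ₃ = 27π²/2.18² - 1.156 ≈ 54.917
Since 3π²/2.18² ≈ 6.23 > 1.156, all λₙ > 0.
The n=1 mode decays slowest → dominates as t → ∞.
Asymptotic: φ ~ c₁ sin(πx/2.18) e^{-λ₁t} with decay rate λ₁ ≈ 5.074.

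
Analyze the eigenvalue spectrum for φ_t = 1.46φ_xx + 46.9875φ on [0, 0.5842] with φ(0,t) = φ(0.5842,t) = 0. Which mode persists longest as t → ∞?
Eigenvalues: λₙ = 1.46n²π²/0.5842² - 46.9875.
First three modes:
  n=1: λ₁ = 1.46π²/0.5842² - 46.9875 ≈ -4.766
  n=2: λ₂ = 5.84π²/0.5842² - 46.9875 ≈ 121.897
  n=3: λ₃ = 13.14π²/0.5842² - 46.9875 ≈ 333.002
Since 1.46π²/0.5842² ≈ 42.221 < 46.9875, λ₁ < 0.
The n=1 mode grows fastest (−λₙ is largest for n=1) → dominates.
Asymptotic: φ ~ c₁ sin(πx/0.5842) e^{4.766t} (exponential growth at rate −λ₁ ≈ 4.766).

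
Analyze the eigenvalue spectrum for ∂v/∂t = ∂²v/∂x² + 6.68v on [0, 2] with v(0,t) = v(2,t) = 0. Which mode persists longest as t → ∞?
Eigenvalues: λₙ = n²π²/2² - 6.68.
First three modes:
  n=1: λ₁ = π²/2² - 6.68 ≈ -4.213
  n=2: λ₂ = 4π²/2² - 6.68 ≈ 3.19
  n=3: λ₃ = 9π²/2² - 6.68 ≈ 15.527
Since π²/2² ≈ 2.467 < 6.68, λ₁ < 0.
The n=1 mode grows fastest (−λₙ is largest for n=1) → dominates.
Asymptotic: v ~ c₁ sin(πx/2) e^{4.213t} (exponential growth at rate −λ₁ ≈ 4.213).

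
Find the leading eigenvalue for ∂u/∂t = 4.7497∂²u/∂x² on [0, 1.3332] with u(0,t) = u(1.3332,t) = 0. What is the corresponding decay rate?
Eigenvalues: λₙ = 4.7497n²π²/1.3332².
First three modes:
  n=1: λ₁ = 4.7497π²/1.3332² ≈ 26.374
  n=2: λ₂ = 18.9988π²/1.3332² ≈ 105.496 (4× faster decay)
  n=3: λ₃ = 42.7473π²/1.3332² ≈ 237.366 (9× faster decay)
As t → ∞, higher modes decay exponentially faster. The n=1 mode dominates: u ~ c₁ sin(πx/1.3332) e^{-λ₁t}.
Decay rate: λ₁ = 4.7497π²/1.3332² ≈ 26.374.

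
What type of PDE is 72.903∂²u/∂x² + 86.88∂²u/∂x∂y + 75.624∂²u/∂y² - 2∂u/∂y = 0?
With A = 72.903, B = 86.88, C = 75.624, the discriminant is -14504.731488. This is an elliptic PDE.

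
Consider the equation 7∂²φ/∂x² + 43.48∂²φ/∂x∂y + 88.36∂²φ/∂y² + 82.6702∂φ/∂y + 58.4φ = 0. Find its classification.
Elliptic. (A = 7, B = 43.48, C = 88.36 gives B² - 4AC = -583.5696.)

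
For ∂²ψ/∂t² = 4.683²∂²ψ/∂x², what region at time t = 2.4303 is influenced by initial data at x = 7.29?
Domain of influence: [-4.0910949, 18.6710949]. Data at x = 7.29 spreads outward at speed 4.683.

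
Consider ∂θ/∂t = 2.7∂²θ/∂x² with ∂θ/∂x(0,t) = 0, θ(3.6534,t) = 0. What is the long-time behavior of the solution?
As t → ∞, θ → 0. Heat escapes through the Dirichlet boundary.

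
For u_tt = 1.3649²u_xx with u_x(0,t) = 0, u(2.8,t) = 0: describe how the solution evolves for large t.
u oscillates (no decay). Energy is conserved; the solution oscillates indefinitely as standing waves.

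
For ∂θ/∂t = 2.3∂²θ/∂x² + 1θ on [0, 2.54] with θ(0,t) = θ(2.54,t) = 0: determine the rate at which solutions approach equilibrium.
Eigenvalues: λₙ = 2.3n²π²/2.54² - 1.
First three modes:
  n=1: λ₁ = 2.3π²/2.54² - 1 ≈ 2.519
  n=2: λ₂ = 9.2π²/2.54² - 1 ≈ 13.074
  n=3: λ₃ = 20.7π²/2.54² - 1 ≈ 30.667
Since 2.3π²/2.54² ≈ 3.519 > 1, all λₙ > 0.
The n=1 mode decays slowest → dominates as t → ∞.
Asymptotic: θ ~ c₁ sin(πx/2.54) e^{-λ₁t} with decay rate λ₁ ≈ 2.519.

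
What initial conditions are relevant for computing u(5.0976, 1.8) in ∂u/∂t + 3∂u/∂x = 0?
A single point: x = -0.3024. The characteristic through (5.0976, 1.8) is x - 3t = const, so x = 5.0976 - 3·1.8 = -0.3024.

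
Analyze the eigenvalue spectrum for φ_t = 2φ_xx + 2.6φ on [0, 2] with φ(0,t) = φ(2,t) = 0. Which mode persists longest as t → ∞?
Eigenvalues: λₙ = 2n²π²/2² - 2.6.
First three modes:
  n=1: λ₁ = 2π²/2² - 2.6 ≈ 2.335
  n=2: λ₂ = 8π²/2² - 2.6 ≈ 17.139
  n=3: λ₃ = 18π²/2² - 2.6 ≈ 41.813
Since 2π²/2² ≈ 4.935 > 2.6, all λₙ > 0.
The n=1 mode decays slowest → dominates as t → ∞.
Asymptotic: φ ~ c₁ sin(πx/2) e^{-λ₁t} with decay rate λ₁ ≈ 2.335.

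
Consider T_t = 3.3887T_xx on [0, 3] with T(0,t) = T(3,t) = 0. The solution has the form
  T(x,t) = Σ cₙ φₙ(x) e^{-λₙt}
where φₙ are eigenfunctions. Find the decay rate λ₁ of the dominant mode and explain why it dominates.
Eigenvalues: λₙ = 3.3887n²π²/3².
First three modes:
  n=1: λ₁ = 3.3887π²/3² ≈ 3.716
  n=2: λ₂ = 13.5548π²/3² ≈ 14.865 (4× faster decay)
  n=3: λ₃ = 30.4983π²/3² ≈ 33.445 (9× faster decay)
As t → ∞, higher modes decay exponentially faster. The n=1 mode dominates: T ~ c₁ sin(πx/3) e^{-λ₁t}.
Decay rate: λ₁ = 3.3887π²/3² ≈ 3.716.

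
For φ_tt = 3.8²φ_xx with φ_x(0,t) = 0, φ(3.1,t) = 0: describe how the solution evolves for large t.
φ oscillates (no decay). Energy is conserved; the solution oscillates indefinitely as standing waves.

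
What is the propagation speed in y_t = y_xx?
Infinite. The heat equation is parabolic, not hyperbolic, so disturbances propagate instantly.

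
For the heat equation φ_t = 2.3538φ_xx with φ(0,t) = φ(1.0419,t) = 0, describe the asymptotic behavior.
φ → 0. Heat diffuses out through both boundaries.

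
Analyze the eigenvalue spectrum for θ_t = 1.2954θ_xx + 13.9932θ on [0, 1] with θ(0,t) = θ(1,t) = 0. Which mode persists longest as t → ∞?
Eigenvalues: λₙ = 1.2954n²π²/1² - 13.9932.
First three modes:
  n=1: λ₁ = 1.2954π² - 13.9932 ≈ -1.208
  n=2: λ₂ = 5.1816π² - 13.9932 ≈ 37.147
  n=3: λ₃ = 11.6586π² - 13.9932 ≈ 101.073
Since 1.2954π² ≈ 12.785 < 13.9932, λ₁ < 0.
The n=1 mode grows fastest (−λₙ is largest for n=1) → dominates.
Asymptotic: θ ~ c₁ sin(πx/1) e^{1.208t} (exponential growth at rate −λ₁ ≈ 1.208).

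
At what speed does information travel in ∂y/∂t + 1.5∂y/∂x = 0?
Speed = 1.5. Information travels along x - 1.5t = const (rightward).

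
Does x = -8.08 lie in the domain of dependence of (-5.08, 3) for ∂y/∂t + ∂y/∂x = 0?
Yes. The characteristic through (-5.08, 3) passes through x = -8.08.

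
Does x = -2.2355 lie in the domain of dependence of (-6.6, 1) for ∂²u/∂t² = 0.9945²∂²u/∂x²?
No. The domain of dependence is [-7.5945, -5.6055], and -2.2355 is outside this interval.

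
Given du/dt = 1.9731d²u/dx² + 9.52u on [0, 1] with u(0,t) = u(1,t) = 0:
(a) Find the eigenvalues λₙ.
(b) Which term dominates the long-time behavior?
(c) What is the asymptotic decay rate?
Eigenvalues: λₙ = 1.9731n²π²/1² - 9.52.
First three modes:
  n=1: λ₁ = 1.9731π² - 9.52 ≈ 9.954
  n=2: λ₂ = 7.8924π² - 9.52 ≈ 68.375
  n=3: λ₃ = 17.7579π² - 9.52 ≈ 165.743
Since 1.9731π² ≈ 19.474 > 9.52, all λₙ > 0.
The n=1 mode decays slowest → dominates as t → ∞.
Asymptotic: u ~ c₁ sin(πx/1) e^{-λ₁t} with decay rate λ₁ ≈ 9.954.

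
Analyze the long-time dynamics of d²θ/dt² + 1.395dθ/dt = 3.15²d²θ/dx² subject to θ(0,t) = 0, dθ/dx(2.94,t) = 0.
Long-time behavior: θ → 0. Damping (γ=1.395) dissipates energy; oscillations decay exponentially.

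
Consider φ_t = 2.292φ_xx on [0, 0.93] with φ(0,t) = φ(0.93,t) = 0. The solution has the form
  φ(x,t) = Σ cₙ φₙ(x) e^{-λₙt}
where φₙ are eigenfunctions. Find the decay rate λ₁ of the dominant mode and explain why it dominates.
Eigenvalues: λₙ = 2.292n²π²/0.93².
First three modes:
  n=1: λ₁ = 2.292π²/0.93² ≈ 26.155
  n=2: λ₂ = 9.168π²/0.93² ≈ 104.618 (4× faster decay)
  n=3: λ₃ = 20.628π²/0.93² ≈ 235.392 (9× faster decay)
As t → ∞, higher modes decay exponentially faster. The n=1 mode dominates: φ ~ c₁ sin(πx/0.93) e^{-λ₁t}.
Decay rate: λ₁ = 2.292π²/0.93² ≈ 26.155.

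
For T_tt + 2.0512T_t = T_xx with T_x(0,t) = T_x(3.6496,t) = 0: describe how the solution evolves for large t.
T → constant (steady state). Damping (γ=2.0512) dissipates the nonconstant modes; with Neumann BCs the spatial average obeys M''+γM'=0 and tends to a finite limit.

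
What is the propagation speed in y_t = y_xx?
Infinite. The heat equation is parabolic, not hyperbolic, so disturbances propagate instantly.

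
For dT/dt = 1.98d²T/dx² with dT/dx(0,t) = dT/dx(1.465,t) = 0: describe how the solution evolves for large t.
T → constant (steady state). Heat is conserved (no flux at boundaries); solution approaches the spatial average.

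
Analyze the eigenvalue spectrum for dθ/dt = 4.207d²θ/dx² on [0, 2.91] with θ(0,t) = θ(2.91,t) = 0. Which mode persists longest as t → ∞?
Eigenvalues: λₙ = 4.207n²π²/2.91².
First three modes:
  n=1: λ₁ = 4.207π²/2.91² ≈ 4.903
  n=2: λ₂ = 16.828π²/2.91² ≈ 19.613 (4× faster decay)
  n=3: λ₃ = 37.863π²/2.91² ≈ 44.129 (9× faster decay)
As t → ∞, higher modes decay exponentially faster. The n=1 mode dominates: θ ~ c₁ sin(πx/2.91) e^{-λ₁t}.
Decay rate: λ₁ = 4.207π²/2.91² ≈ 4.903.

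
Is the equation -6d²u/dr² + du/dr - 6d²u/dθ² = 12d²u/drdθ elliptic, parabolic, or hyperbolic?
Rewriting in standard form: -6d²u/dr² - 12d²u/drdθ - 6d²u/dθ² + du/dr = 0. Computing B² - 4AC with A = -6, B = -12, C = -6: discriminant = 0 (zero). Answer: parabolic.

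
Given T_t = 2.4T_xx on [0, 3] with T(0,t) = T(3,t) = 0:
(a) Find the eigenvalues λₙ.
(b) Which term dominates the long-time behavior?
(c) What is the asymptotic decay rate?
Eigenvalues: λₙ = 2.4n²π²/3².
First three modes:
  n=1: λ₁ = 2.4π²/3² ≈ 2.632
  n=2: λ₂ = 9.6π²/3² ≈ 10.528 (4× faster decay)
  n=3: λ₃ = 21.6π²/3² ≈ 23.687 (9× faster decay)
As t → ∞, higher modes decay exponentially faster. The n=1 mode dominates: T ~ c₁ sin(πx/3) e^{-λ₁t}.
Decay rate: λ₁ = 2.4π²/3² ≈ 2.632.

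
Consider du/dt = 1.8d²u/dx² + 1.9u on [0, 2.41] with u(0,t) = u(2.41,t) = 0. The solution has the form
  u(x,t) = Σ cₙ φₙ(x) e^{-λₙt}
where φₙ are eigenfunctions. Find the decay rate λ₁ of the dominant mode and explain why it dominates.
Eigenvalues: λₙ = 1.8n²π²/2.41² - 1.9.
First three modes:
  n=1: λ₁ = 1.8π²/2.41² - 1.9 ≈ 1.159
  n=2: λ₂ = 7.2π²/2.41² - 1.9 ≈ 10.335
  n=3: λ₃ = 16.2π²/2.41² - 1.9 ≈ 25.628
Since 1.8π²/2.41² ≈ 3.059 > 1.9, all λₙ > 0.
The n=1 mode decays slowest → dominates as t → ∞.
Asymptotic: u ~ c₁ sin(πx/2.41) e^{-λ₁t} with decay rate λ₁ ≈ 1.159.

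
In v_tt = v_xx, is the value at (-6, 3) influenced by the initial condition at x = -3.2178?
Yes. The domain of dependence is [-9, -3], and -3.2178 ∈ [-9, -3].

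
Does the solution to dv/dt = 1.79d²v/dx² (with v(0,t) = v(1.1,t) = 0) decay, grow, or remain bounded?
v → 0. Heat diffuses out through both boundaries.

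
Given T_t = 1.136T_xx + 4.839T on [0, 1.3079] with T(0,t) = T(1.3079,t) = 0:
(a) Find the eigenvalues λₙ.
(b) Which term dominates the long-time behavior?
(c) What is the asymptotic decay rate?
Eigenvalues: λₙ = 1.136n²π²/1.3079² - 4.839.
First three modes:
  n=1: λ₁ = 1.136π²/1.3079² - 4.839 ≈ 1.715
  n=2: λ₂ = 4.544π²/1.3079² - 4.839 ≈ 21.378
  n=3: λ₃ = 10.224π²/1.3079² - 4.839 ≈ 54.15
Since 1.136π²/1.3079² ≈ 6.554 > 4.839, all λₙ > 0.
The n=1 mode decays slowest → dominates as t → ∞.
Asymptotic: T ~ c₁ sin(πx/1.3079) e^{-λ₁t} with decay rate λ₁ ≈ 1.715.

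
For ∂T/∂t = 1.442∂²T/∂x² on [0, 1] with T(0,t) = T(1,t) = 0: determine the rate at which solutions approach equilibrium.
Eigenvalues: λₙ = 1.442n²π².
First three modes:
  n=1: λ₁ = 1.442π² ≈ 14.232
  n=2: λ₂ = 5.768π² ≈ 56.928 (4× faster decay)
  n=3: λ₃ = 12.978π² ≈ 128.088 (9× faster decay)
As t → ∞, higher modes decay exponentially faster. The n=1 mode dominates: T ~ c₁ sin(πx) e^{-λ₁t}.
Decay rate: λ₁ = 1.442π² ≈ 14.232.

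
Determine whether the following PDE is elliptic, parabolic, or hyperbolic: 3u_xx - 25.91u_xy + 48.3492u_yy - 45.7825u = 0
Coefficients: A = 3, B = -25.91, C = 48.3492. B² - 4AC = 91.1377, which is positive, so the equation is hyperbolic.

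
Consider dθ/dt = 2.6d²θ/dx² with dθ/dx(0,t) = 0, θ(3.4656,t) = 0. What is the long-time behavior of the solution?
As t → ∞, θ → 0. Heat escapes through the Dirichlet boundary.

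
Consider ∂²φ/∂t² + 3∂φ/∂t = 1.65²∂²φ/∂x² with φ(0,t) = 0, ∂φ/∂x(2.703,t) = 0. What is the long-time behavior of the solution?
As t → ∞, φ → 0. Damping (γ=3) dissipates energy; oscillations decay exponentially.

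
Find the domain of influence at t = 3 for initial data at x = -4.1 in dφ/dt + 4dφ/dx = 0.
At x = 7.9. The characteristic carries data from (-4.1, 0) to (7.9, 3).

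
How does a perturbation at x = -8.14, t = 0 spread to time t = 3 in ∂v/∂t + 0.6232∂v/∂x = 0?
At x = -6.2704. The characteristic carries data from (-8.14, 0) to (-6.2704, 3).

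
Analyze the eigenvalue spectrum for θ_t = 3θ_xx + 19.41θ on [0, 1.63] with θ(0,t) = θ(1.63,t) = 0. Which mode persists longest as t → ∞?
Eigenvalues: λₙ = 3n²π²/1.63² - 19.41.
First three modes:
  n=1: λ₁ = 3π²/1.63² - 19.41 ≈ -8.266
  n=2: λ₂ = 12π²/1.63² - 19.41 ≈ 25.166
  n=3: λ₃ = 27π²/1.63² - 19.41 ≈ 80.887
Since 3π²/1.63² ≈ 11.144 < 19.41, λ₁ < 0.
The n=1 mode grows fastest (−λₙ is largest for n=1) → dominates.
Asymptotic: θ ~ c₁ sin(πx/1.63) e^{8.266t} (exponential growth at rate −λ₁ ≈ 8.266).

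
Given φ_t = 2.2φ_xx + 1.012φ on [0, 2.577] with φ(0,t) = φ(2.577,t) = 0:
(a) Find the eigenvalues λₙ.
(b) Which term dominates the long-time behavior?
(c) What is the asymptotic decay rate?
Eigenvalues: λₙ = 2.2n²π²/2.577² - 1.012.
First three modes:
  n=1: λ₁ = 2.2π²/2.577² - 1.012 ≈ 2.258
  n=2: λ₂ = 8.8π²/2.577² - 1.012 ≈ 12.066
  n=3: λ₃ = 19.8π²/2.577² - 1.012 ≈ 28.414
Since 2.2π²/2.577² ≈ 3.27 > 1.012, all λₙ > 0.
The n=1 mode decays slowest → dominates as t → ∞.
Asymptotic: φ ~ c₁ sin(πx/2.577) e^{-λ₁t} with decay rate λ₁ ≈ 2.258.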